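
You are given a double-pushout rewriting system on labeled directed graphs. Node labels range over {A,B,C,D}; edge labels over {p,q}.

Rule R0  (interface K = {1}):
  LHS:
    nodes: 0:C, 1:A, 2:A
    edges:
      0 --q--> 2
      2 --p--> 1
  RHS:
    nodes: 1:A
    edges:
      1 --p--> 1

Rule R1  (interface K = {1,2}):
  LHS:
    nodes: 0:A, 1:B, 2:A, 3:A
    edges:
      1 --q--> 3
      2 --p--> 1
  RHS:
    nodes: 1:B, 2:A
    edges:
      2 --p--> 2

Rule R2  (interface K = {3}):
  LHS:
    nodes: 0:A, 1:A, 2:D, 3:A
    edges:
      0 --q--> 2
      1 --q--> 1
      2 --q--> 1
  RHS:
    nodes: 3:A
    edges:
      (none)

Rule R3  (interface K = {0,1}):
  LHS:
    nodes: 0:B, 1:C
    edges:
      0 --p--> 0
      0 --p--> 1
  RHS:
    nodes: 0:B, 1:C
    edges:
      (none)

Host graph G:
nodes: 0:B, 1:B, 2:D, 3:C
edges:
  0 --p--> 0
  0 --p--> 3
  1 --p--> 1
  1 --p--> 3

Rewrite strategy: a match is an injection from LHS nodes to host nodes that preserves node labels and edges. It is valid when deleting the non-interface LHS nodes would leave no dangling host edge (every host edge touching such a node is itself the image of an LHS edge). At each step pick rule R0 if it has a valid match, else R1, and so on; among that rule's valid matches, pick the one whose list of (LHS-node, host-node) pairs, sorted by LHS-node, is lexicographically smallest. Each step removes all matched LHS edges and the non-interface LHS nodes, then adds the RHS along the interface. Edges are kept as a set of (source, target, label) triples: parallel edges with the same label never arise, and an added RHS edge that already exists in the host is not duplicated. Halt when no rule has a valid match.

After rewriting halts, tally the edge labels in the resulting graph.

Answer: (no edges)

Derivation:
initial: |V|=4 |E|=4  E = 0-p->0 0-p->3 1-p->1 1-p->3
step 1: apply R3 at {0↦0, 1↦3}  → |V|=4 |E|=2  E = 1-p->1 1-p->3
step 2: apply R3 at {0↦1, 1↦3}  → |V|=4 |E|=0  E = ∅
halt: no rule applies after step 2
NF edges: []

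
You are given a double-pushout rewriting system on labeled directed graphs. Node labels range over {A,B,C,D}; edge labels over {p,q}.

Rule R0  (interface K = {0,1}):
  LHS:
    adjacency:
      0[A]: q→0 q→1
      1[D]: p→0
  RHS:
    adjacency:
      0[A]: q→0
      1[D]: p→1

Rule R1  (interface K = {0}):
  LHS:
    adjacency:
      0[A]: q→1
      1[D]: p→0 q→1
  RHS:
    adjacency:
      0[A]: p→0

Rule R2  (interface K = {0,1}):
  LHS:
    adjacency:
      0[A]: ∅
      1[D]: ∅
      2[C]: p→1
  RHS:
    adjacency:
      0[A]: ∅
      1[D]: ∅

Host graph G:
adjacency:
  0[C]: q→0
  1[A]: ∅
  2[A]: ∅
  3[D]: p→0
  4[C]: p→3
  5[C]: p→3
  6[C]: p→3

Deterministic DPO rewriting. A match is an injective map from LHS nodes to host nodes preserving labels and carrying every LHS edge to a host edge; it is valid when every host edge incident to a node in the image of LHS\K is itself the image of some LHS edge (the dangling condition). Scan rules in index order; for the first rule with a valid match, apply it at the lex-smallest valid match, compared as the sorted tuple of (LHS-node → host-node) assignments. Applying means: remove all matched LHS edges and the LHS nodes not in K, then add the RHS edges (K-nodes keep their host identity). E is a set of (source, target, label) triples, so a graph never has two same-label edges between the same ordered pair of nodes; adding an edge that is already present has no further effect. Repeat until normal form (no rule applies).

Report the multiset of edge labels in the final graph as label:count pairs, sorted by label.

start.  V:7 E:5  edges: 0-q->0 3-p->0 4-p->3 5-p->3 6-p->3
1. fire R2 via {0↦1, 1↦3, 2↦4}  →  V:6 E:4  edges: 0-q->0 3-p->0 5-p->3 6-p->3
2. fire R2 via {0↦1, 1↦3, 2↦5}  →  V:5 E:3  edges: 0-q->0 3-p->0 6-p->3
3. fire R2 via {0↦1, 1↦3, 2↦6}  →  V:4 E:2  edges: 0-q->0 3-p->0
final graph: no rule applies after step 3
NF edges: [(0, 0, 'q'), (3, 0, 'p')]

Answer: p:1 q:1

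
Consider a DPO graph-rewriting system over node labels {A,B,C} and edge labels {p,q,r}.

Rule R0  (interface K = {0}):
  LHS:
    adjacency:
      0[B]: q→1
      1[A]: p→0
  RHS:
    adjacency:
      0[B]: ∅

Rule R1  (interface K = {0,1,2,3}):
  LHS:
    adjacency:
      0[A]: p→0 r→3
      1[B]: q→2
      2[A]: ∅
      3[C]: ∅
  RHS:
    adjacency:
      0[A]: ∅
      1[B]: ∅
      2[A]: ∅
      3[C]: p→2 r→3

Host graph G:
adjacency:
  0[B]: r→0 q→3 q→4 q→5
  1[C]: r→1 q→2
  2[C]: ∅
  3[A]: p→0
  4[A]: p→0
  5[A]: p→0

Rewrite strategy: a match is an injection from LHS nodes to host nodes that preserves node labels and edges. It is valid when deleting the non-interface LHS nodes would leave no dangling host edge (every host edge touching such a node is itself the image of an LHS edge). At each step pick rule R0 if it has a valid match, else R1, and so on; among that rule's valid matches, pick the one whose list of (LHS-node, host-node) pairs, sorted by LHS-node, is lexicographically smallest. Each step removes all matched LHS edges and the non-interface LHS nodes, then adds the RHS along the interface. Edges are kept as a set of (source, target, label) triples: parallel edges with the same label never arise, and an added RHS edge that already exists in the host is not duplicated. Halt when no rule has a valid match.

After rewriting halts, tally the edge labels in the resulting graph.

Answer: q:1 r:2

Rewrite trace:
start.  V:6 E:9  edges: 0-r->0 0-q->3 0-q->4 0-q->5 1-r->1 1-q->2 3-p->0 4-p->0 5-p->0
1. fire R0 via {0↦0, 1↦3}  →  V:5 E:7  edges: 0-r->0 0-q->4 0-q->5 1-r->1 1-q->2 4-p->0 5-p->0
2. fire R0 via {0↦0, 1↦4}  →  V:4 E:5  edges: 0-r->0 0-q->5 1-r->1 1-q->2 5-p->0
3. fire R0 via {0↦0, 1↦5}  →  V:3 E:3  edges: 0-r->0 1-r->1 1-q->2
final graph: no rule applies after step 3
NF edges: [(0, 0, 'r'), (1, 1, 'r'), (1, 2, 'q')]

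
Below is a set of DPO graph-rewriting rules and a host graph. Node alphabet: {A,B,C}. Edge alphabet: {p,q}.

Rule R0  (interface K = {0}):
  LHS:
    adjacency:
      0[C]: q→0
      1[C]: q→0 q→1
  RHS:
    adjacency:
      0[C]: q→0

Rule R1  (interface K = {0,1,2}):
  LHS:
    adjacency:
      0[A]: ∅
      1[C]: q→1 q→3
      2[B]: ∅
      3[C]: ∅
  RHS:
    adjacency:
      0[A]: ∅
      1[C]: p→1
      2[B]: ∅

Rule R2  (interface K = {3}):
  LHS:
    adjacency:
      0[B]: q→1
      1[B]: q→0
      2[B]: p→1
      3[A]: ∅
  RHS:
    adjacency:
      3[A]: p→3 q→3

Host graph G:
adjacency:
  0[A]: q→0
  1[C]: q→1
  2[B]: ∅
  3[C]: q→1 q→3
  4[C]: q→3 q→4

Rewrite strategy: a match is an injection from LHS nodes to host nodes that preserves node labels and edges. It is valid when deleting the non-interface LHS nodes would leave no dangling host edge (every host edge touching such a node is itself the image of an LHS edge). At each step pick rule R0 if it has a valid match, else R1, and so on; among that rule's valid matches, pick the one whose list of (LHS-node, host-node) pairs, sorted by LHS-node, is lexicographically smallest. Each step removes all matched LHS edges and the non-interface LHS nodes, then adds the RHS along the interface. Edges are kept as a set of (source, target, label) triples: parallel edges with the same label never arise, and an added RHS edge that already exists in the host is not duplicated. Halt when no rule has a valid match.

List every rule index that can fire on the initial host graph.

R0: 1 valid match — {0↦3, 1↦4}
R1: no valid match — 2 raw matches, all fail dangling condition
R2: no valid match — LHS pattern not found

Answer: [R0]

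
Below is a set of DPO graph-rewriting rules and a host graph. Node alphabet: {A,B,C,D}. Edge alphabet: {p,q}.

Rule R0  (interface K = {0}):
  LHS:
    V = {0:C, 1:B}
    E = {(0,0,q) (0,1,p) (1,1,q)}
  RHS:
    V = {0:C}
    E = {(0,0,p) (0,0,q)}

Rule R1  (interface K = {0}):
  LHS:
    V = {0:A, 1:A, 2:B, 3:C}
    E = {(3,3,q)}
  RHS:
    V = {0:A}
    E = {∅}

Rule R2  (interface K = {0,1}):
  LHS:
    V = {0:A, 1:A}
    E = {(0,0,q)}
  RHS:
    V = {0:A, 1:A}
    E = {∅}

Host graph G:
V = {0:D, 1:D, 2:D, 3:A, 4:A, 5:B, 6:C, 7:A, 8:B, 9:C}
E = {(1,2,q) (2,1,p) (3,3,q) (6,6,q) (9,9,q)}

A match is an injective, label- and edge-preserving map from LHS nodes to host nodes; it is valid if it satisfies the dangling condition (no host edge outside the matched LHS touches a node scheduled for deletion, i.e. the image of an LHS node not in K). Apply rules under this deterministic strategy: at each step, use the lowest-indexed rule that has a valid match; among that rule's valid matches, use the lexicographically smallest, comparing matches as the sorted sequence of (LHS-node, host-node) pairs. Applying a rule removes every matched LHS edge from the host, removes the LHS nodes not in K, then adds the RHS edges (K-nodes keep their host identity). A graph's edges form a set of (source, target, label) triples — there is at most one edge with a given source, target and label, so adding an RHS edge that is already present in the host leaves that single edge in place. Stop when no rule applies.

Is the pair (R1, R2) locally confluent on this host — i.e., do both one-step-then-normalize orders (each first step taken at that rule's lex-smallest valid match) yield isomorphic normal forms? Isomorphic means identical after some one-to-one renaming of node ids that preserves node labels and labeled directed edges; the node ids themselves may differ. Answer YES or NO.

Answer: NO

Derivation:
branch R1-first: apply at {0↦3, 1↦4, 2↦5, 3↦6} → |E|=4, then 1 more step(s) → NF |V|=4 |E|=3 V={0:D, 1:D, 2:D, 3:A} E=1-q->2 2-p->1 3-q->3
branch R2-first: apply at {0↦3, 1↦4} → |E|=4, then 2 more step(s) → NF |V|=4 |E|=2 V={0:D, 1:D, 2:D, 3:A} E=1-q->2 2-p->1
graphs not isomorphic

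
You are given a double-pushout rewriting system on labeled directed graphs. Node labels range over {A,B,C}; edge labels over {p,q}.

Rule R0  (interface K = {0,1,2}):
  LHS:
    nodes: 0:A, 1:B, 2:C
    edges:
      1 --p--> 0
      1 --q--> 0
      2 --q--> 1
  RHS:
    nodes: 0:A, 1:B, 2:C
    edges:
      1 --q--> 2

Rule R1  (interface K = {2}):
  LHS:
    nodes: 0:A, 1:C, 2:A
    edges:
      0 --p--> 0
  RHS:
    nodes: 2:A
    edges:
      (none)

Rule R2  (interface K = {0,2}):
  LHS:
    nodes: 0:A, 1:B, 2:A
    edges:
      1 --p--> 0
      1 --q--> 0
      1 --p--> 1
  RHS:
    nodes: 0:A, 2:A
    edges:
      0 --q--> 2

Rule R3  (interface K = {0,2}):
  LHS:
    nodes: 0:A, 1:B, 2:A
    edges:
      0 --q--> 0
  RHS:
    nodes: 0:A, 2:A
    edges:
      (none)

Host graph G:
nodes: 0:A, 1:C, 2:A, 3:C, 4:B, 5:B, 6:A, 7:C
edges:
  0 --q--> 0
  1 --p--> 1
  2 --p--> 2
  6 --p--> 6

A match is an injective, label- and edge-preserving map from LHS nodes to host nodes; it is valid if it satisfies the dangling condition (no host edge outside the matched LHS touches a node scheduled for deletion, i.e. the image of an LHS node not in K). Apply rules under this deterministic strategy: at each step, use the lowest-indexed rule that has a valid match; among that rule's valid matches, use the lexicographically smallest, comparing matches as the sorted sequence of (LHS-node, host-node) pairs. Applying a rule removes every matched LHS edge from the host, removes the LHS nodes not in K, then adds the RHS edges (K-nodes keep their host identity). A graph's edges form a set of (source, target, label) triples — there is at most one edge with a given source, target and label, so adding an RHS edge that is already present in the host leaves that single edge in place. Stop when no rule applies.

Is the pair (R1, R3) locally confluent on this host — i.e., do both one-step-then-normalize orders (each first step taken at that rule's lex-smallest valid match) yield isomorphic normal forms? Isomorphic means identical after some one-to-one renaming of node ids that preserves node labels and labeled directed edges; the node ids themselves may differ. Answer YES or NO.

branch R1-first: apply at {0↦2, 1↦3, 2↦0} → |E|=3, then 1 more step(s) → NF |V|=4 |E|=2 V={0:A, 1:C, 4:B, 5:B} E=0-q->0 1-p->1
branch R3-first: apply at {0↦0, 1↦4, 2↦2} → |E|=3, then 2 more step(s) → NF |V|=3 |E|=1 V={0:A, 1:C, 5:B} E=1-p->1
graphs not isomorphic

Answer: NO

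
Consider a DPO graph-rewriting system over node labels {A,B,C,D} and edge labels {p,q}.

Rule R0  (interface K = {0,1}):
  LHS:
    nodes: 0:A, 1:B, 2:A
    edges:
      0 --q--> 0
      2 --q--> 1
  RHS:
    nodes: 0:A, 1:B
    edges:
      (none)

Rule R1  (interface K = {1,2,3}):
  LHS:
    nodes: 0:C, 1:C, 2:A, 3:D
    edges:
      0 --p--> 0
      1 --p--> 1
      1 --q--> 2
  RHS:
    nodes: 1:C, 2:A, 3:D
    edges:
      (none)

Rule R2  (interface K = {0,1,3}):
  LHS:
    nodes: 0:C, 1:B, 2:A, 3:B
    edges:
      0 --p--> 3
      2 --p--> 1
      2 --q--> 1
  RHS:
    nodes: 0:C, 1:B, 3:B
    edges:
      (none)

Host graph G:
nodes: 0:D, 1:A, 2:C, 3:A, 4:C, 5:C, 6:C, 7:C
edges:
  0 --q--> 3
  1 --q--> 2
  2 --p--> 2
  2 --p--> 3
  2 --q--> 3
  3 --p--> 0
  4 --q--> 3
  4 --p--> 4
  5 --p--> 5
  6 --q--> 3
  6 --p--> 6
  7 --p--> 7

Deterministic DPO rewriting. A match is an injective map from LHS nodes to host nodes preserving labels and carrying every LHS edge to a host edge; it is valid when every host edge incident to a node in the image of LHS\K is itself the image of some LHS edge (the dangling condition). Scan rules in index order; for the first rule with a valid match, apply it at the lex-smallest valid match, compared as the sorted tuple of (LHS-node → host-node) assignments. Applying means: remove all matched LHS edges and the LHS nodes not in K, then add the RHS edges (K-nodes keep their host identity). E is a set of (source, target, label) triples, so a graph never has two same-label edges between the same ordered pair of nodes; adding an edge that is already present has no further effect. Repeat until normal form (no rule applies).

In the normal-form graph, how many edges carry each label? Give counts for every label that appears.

Answer: p:3 q:3

Steps:
start.  V:8 E:12  edges: 0-q->3 1-q->2 2-p->2 2-p->3 2-q->3 3-p->0 4-q->3 4-p->4 5-p->5 6-q->3 6-p->6 7-p->7
1. fire R1 via {0↦5, 1↦2, 2↦3, 3↦0}  →  V:7 E:9  edges: 0-q->3 1-q->2 2-p->3 3-p->0 4-q->3 4-p->4 6-q->3 6-p->6 7-p->7
2. fire R1 via {0↦7, 1↦4, 2↦3, 3↦0}  →  V:6 E:6  edges: 0-q->3 1-q->2 2-p->3 3-p->0 6-q->3 6-p->6
halt: no rule applies after step 2
NF edges: [(0, 3, 'q'), (1, 2, 'q'), (2, 3, 'p'), (3, 0, 'p'), (6, 3, 'q'), (6, 6, 'p')]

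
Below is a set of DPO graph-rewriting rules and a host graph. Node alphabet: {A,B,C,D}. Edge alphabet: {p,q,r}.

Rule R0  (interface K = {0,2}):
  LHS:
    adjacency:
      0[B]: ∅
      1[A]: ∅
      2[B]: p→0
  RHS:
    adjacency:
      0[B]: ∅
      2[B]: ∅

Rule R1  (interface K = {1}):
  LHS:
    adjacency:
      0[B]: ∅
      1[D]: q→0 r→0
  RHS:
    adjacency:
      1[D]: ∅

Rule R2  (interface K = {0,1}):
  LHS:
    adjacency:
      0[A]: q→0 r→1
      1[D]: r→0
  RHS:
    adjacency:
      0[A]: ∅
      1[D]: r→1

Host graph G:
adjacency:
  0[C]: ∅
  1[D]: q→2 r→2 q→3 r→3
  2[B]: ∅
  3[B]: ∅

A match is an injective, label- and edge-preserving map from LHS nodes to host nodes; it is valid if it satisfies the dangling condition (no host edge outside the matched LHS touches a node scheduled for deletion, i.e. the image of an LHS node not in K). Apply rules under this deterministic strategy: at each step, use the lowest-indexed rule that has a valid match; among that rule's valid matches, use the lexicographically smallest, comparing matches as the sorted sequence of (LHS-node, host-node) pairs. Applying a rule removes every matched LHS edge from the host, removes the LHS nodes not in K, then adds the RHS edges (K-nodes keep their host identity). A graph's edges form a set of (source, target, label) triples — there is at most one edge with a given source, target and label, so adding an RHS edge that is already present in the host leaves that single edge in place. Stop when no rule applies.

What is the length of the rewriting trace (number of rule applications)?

Answer: 2

Steps:
start.  V:4 E:4  edges: 1-q->2 1-r->2 1-q->3 1-r->3
1. fire R1 via {0↦2, 1↦1}  →  V:3 E:2  edges: 1-q->3 1-r->3
2. fire R1 via {0↦3, 1↦1}  →  V:2 E:0  edges: ∅
halt: no rule applies after step 2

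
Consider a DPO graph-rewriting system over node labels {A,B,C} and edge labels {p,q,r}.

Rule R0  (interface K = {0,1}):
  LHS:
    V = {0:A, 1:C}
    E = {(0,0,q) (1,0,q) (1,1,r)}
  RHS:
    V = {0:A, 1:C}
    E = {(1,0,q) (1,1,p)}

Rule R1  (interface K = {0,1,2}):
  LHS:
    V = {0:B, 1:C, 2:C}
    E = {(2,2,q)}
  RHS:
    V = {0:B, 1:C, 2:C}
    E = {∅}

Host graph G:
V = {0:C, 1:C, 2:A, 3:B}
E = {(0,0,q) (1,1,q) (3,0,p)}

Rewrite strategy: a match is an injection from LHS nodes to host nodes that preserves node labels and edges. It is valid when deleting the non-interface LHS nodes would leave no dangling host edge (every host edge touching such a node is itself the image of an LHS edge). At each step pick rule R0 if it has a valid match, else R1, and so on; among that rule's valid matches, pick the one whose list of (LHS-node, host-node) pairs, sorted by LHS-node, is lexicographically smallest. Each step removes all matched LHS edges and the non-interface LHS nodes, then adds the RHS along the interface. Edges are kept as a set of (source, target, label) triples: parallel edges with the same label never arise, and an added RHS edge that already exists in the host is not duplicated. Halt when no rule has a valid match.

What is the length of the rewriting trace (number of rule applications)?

Answer: 2

Derivation:
start.  V:4 E:3  edges: 0-q->0 1-q->1 3-p->0
1. fire R1 via {0↦3, 1↦0, 2↦1}  →  V:4 E:2  edges: 0-q->0 3-p->0
2. fire R1 via {0↦3, 1↦1, 2↦0}  →  V:4 E:1  edges: 3-p->0
final graph: no rule applies after step 2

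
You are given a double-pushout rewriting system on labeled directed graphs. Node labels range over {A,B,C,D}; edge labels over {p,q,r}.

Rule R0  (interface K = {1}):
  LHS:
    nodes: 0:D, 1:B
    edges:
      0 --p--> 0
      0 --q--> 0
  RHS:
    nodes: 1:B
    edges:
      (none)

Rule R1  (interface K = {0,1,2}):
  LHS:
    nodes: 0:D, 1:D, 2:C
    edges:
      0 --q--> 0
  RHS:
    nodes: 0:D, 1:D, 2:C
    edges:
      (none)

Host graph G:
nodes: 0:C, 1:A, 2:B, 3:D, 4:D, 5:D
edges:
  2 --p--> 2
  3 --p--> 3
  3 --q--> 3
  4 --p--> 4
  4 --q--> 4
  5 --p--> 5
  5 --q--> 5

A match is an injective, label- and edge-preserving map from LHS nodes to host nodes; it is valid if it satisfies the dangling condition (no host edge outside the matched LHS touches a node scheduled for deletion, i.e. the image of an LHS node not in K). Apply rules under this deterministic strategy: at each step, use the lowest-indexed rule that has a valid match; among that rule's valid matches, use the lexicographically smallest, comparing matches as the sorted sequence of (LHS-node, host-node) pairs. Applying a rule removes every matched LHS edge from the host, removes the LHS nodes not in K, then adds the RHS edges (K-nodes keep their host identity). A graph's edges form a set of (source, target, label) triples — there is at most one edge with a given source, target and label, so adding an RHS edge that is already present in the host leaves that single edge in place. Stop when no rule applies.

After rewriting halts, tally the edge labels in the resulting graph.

start.  V:6 E:7  edges: 2-p->2 3-p->3 3-q->3 4-p->4 4-q->4 5-p->5 5-q->5
1. fire R0 via {0↦3, 1↦2}  →  V:5 E:5  edges: 2-p->2 4-p->4 4-q->4 5-p->5 5-q->5
2. fire R0 via {0↦4, 1↦2}  →  V:4 E:3  edges: 2-p->2 5-p->5 5-q->5
3. fire R0 via {0↦5, 1↦2}  →  V:3 E:1  edges: 2-p->2
normal form: no rule applies after step 3
NF edges: [(2, 2, 'p')]

Answer: p:1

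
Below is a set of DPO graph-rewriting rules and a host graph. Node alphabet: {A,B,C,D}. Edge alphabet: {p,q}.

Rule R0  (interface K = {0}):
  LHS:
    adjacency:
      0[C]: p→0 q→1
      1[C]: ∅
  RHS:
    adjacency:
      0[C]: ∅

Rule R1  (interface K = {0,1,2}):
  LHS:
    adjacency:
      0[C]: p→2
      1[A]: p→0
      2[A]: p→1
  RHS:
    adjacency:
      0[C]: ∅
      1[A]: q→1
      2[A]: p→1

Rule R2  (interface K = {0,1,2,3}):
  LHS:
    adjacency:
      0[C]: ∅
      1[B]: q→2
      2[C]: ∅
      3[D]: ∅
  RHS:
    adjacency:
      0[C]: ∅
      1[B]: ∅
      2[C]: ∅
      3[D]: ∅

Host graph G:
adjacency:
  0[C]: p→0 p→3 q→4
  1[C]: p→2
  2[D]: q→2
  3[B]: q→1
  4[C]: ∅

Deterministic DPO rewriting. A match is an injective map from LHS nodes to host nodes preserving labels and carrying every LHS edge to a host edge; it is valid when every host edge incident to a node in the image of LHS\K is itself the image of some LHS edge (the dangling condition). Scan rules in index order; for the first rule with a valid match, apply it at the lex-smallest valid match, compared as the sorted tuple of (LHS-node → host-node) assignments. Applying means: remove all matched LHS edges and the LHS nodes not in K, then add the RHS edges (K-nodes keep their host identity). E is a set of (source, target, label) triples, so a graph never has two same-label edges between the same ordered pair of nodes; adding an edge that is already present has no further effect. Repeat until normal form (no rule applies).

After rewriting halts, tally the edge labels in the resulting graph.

Answer: p:2 q:1

Rewrite trace:
initial: |V|=5 |E|=6  E = 0-p->0 0-p->3 0-q->4 1-p->2 2-q->2 3-q->1
step 1: apply R0 at {0↦0, 1↦4}  → |V|=4 |E|=4  E = 0-p->3 1-p->2 2-q->2 3-q->1
step 2: apply R2 at {0↦0, 1↦3, 2↦1, 3↦2}  → |V|=4 |E|=3  E = 0-p->3 1-p->2 2-q->2
normal form: no rule applies after step 2
NF edges: [(0, 3, 'p'), (1, 2, 'p'), (2, 2, 'q')]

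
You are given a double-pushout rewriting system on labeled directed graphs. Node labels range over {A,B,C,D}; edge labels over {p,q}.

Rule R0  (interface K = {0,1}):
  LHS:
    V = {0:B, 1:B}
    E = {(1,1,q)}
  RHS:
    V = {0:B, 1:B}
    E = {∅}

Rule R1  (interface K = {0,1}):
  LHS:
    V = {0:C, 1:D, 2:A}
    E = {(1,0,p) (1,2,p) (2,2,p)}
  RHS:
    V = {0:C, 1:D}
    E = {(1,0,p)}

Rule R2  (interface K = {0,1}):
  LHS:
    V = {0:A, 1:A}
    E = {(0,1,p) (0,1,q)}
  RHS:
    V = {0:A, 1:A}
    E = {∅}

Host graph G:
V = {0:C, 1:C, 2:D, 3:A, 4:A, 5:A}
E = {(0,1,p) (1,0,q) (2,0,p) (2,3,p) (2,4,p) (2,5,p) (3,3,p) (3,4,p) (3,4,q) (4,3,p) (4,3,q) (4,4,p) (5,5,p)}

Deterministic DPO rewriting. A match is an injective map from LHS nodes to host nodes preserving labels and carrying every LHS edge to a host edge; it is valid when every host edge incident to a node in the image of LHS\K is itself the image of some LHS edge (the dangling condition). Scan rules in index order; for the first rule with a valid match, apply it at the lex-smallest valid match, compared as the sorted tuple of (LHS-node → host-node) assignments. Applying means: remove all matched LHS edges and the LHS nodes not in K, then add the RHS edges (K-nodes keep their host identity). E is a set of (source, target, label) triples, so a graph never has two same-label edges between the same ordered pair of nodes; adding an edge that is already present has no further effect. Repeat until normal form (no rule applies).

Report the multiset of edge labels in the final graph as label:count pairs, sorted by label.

start.  V:6 E:13  edges: 0-p->1 1-q->0 2-p->0 2-p->3 2-p->4 2-p->5 3-p->3 3-p->4 3-q->4 4-p->3 4-q->3 4-p->4 5-p->5
1. fire R1 via {0↦0, 1↦2, 2↦5}  →  V:5 E:11  edges: 0-p->1 1-q->0 2-p->0 2-p->3 2-p->4 3-p->3 3-p->4 3-q->4 4-p->3 4-q->3 4-p->4
2. fire R2 via {0↦3, 1↦4}  →  V:5 E:9  edges: 0-p->1 1-q->0 2-p->0 2-p->3 2-p->4 3-p->3 4-p->3 4-q->3 4-p->4
3. fire R2 via {0↦4, 1↦3}  →  V:5 E:7  edges: 0-p->1 1-q->0 2-p->0 2-p->3 2-p->4 3-p->3 4-p->4
4. fire R1 via {0↦0, 1↦2, 2↦3}  →  V:4 E:5  edges: 0-p->1 1-q->0 2-p->0 2-p->4 4-p->4
5. fire R1 via {0↦0, 1↦2, 2↦4}  →  V:3 E:3  edges: 0-p->1 1-q->0 2-p->0
normal form: no rule applies after step 5
NF edges: [(0, 1, 'p'), (1, 0, 'q'), (2, 0, 'p')]

Answer: p:2 q:1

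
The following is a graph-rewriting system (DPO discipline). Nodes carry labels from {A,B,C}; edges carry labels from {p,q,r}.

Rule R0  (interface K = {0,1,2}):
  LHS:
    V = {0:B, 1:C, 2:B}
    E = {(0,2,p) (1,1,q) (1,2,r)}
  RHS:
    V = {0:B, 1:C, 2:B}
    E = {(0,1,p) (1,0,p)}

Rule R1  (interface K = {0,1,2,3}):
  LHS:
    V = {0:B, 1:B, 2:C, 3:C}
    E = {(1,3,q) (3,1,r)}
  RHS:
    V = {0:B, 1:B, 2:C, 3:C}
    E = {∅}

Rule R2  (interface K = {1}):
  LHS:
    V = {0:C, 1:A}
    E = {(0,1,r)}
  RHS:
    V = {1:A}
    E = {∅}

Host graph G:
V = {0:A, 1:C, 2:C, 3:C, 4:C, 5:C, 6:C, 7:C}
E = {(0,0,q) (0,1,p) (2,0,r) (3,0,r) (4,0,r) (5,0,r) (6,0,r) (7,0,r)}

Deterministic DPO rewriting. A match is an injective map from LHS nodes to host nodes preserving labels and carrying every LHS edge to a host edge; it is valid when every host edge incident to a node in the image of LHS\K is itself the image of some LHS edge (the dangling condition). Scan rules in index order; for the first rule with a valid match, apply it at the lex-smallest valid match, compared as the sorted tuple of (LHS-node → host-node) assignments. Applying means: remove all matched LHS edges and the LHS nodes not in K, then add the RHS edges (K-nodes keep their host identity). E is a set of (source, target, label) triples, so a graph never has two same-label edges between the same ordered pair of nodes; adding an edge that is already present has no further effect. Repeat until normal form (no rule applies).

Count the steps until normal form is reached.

Answer: 6

Rewrite trace:
[0] host  ⇒  8 nodes, 8 edges  {0-q->0 0-p->1 2-r->0 3-r->0 4-r->0 5-r->0 6-r->0 7-r->0}
[1] R2 @ {0↦2, 1↦0}  ⇒  7 nodes, 7 edges  {0-q->0 0-p->1 3-r->0 4-r->0 5-r->0 6-r->0 7-r->0}
[2] R2 @ {0↦3, 1↦0}  ⇒  6 nodes, 6 edges  {0-q->0 0-p->1 4-r->0 5-r->0 6-r->0 7-r->0}
[3] R2 @ {0↦4, 1↦0}  ⇒  5 nodes, 5 edges  {0-q->0 0-p->1 5-r->0 6-r->0 7-r->0}
[4] R2 @ {0↦5, 1↦0}  ⇒  4 nodes, 4 edges  {0-q->0 0-p->1 6-r->0 7-r->0}
[5] R2 @ {0↦6, 1↦0}  ⇒  3 nodes, 3 edges  {0-q->0 0-p->1 7-r->0}
[6] R2 @ {0↦7, 1↦0}  ⇒  2 nodes, 2 edges  {0-q->0 0-p->1}
normal form: no rule applies after step 6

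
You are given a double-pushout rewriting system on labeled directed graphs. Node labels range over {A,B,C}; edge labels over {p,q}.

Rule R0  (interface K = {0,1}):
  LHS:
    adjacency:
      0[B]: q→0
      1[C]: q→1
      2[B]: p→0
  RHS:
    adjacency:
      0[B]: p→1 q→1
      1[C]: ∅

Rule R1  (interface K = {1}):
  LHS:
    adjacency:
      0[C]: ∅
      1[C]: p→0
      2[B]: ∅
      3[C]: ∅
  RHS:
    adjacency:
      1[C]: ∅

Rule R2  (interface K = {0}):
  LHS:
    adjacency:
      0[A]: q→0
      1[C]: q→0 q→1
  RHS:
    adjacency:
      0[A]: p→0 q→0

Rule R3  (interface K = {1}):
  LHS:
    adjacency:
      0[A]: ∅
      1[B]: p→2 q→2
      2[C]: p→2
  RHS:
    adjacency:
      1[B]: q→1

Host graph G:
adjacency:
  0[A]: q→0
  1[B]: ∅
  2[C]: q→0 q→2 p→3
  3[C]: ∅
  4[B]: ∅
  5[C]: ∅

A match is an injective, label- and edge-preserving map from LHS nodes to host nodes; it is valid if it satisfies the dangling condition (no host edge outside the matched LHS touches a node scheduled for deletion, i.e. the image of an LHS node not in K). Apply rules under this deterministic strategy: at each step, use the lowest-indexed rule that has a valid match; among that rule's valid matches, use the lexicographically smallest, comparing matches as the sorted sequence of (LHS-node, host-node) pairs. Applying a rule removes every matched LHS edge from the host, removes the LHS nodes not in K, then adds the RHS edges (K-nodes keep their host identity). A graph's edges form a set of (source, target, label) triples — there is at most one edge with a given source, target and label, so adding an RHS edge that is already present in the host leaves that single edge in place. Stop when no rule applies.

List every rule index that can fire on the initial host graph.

R0: no valid match — LHS pattern not found
R1: 2 valid matches — {0↦3, 1↦2, 2↦1, 3↦5}, {0↦3, 1↦2, 2↦4, 3↦5}
R2: no valid match — 1 raw match, all fail dangling condition
R3: no valid match — LHS pattern not found

Answer: [R1]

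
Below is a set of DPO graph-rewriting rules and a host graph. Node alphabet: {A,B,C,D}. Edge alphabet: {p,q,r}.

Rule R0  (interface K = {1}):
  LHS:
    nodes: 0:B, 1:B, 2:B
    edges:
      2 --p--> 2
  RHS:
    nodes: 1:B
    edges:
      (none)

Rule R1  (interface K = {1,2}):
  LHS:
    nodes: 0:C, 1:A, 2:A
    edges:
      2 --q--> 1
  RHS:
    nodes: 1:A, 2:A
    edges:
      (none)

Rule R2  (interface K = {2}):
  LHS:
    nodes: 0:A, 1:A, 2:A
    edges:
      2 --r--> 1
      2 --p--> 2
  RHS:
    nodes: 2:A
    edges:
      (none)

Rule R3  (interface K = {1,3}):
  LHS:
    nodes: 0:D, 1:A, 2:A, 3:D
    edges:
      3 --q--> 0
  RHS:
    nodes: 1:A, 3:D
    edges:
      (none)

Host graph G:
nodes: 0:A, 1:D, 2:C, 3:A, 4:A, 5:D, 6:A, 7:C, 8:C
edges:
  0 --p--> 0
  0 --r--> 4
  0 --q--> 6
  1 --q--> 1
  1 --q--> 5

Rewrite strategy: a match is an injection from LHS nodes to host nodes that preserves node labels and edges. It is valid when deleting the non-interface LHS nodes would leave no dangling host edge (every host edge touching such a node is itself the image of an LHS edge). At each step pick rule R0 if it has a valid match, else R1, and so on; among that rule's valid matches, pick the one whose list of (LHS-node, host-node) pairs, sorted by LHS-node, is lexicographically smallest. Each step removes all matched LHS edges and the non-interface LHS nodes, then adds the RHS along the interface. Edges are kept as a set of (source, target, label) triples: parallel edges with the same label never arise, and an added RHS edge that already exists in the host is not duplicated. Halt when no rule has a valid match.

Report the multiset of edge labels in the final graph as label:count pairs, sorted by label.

Answer: q:1

Steps:
[0] host  ⇒  9 nodes, 5 edges  {0-p->0 0-r->4 0-q->6 1-q->1 1-q->5}
[1] R1 @ {0↦2, 1↦6, 2↦0}  ⇒  8 nodes, 4 edges  {0-p->0 0-r->4 1-q->1 1-q->5}
[2] R2 @ {0↦3, 1↦4, 2↦0}  ⇒  6 nodes, 2 edges  {1-q->1 1-q->5}
[3] R3 @ {0↦5, 1↦0, 2↦6, 3↦1}  ⇒  4 nodes, 1 edges  {1-q->1}
normal form: no rule applies after step 3
NF edges: [(1, 1, 'q')]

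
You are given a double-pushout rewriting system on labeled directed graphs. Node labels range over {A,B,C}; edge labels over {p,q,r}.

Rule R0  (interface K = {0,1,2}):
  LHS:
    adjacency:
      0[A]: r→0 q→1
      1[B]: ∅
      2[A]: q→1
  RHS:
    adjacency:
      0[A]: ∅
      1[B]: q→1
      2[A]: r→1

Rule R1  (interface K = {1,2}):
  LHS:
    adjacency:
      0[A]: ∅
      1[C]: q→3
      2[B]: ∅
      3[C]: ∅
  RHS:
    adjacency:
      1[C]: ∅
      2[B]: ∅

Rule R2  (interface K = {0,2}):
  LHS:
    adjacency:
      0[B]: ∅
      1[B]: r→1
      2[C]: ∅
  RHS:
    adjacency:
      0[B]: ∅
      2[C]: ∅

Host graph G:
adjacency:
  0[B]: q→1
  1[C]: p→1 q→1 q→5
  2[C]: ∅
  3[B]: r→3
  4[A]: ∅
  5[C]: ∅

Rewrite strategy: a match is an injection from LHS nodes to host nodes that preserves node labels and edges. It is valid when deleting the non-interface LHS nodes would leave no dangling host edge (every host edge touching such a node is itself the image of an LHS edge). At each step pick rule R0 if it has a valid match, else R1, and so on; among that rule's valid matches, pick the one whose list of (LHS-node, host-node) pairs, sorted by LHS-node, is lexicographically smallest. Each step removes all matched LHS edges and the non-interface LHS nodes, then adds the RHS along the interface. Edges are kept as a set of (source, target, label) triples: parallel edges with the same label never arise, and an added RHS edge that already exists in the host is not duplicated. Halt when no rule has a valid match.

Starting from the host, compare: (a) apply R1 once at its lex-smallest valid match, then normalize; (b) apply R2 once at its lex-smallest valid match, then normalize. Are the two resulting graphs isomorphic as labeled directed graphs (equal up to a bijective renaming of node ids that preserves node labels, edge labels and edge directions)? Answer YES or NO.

branch R1-first: apply at {0↦4, 1↦1, 2↦0, 3↦5} → |E|=4, then 1 more step(s) → NF |V|=3 |E|=3 V={0:B, 1:C, 2:C} E=0-q->1 1-p->1 1-q->1
branch R2-first: apply at {0↦0, 1↦3, 2↦1} → |E|=4, then 1 more step(s) → NF |V|=3 |E|=3 V={0:B, 1:C, 2:C} E=0-q->1 1-p->1 1-q->1
graphs isomorphic (equal up to label-preserving node renaming)

Answer: YES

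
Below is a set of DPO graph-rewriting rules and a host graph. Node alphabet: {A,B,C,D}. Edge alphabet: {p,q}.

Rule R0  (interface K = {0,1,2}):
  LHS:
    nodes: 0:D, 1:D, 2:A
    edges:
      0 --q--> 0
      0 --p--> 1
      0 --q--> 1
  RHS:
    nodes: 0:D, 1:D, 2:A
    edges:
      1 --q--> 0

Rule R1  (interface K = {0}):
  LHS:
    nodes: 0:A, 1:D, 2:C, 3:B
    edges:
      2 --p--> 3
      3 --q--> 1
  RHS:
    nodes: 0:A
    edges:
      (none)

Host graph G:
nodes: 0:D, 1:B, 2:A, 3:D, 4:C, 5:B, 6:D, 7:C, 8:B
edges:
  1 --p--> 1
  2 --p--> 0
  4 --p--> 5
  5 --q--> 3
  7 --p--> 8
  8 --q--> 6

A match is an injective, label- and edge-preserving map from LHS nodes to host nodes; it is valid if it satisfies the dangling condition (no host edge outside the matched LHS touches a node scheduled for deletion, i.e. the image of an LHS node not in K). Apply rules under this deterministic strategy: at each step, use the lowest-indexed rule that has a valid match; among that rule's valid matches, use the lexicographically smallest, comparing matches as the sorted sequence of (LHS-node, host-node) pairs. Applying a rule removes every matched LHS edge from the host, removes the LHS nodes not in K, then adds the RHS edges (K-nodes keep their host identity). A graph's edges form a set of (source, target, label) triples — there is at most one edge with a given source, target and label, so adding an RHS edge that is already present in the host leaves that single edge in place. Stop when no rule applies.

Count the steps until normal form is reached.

start.  V:9 E:6  edges: 1-p->1 2-p->0 4-p->5 5-q->3 7-p->8 8-q->6
1. fire R1 via {0↦2, 1↦3, 2↦4, 3↦5}  →  V:6 E:4  edges: 1-p->1 2-p->0 7-p->8 8-q->6
2. fire R1 via {0↦2, 1↦6, 2↦7, 3↦8}  →  V:3 E:2  edges: 1-p->1 2-p->0
normal form: no rule applies after step 2

Answer: 2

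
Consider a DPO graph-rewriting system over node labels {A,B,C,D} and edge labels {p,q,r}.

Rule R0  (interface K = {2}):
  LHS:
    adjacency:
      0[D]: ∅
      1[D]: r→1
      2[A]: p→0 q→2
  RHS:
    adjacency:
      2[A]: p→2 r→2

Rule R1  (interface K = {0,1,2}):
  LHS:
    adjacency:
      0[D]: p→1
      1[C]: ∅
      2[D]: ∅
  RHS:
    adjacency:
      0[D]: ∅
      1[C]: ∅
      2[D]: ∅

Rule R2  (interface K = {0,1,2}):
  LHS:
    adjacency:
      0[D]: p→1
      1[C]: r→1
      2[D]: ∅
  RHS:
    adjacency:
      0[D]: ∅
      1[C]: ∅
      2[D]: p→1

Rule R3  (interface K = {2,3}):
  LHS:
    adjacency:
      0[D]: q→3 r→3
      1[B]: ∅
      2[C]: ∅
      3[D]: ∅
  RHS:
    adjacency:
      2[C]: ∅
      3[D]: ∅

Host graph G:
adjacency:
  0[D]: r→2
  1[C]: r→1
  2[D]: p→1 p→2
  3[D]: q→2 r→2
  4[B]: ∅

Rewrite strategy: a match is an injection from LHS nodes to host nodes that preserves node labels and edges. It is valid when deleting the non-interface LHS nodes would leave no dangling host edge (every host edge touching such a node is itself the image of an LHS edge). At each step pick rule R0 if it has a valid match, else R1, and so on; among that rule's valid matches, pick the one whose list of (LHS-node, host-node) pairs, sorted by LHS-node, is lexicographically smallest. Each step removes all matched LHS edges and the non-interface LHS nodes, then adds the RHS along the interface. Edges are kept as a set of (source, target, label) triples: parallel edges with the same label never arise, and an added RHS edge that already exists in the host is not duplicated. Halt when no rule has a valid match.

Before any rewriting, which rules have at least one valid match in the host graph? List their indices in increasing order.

Answer: [R1,R2,R3]

Derivation:
R0: no valid match — LHS pattern not found
R1: 2 valid matches — {0↦2, 1↦1, 2↦0}, {0↦2, 1↦1, 2↦3}
R2: 2 valid matches — {0↦2, 1↦1, 2↦0}, {0↦2, 1↦1, 2↦3}
R3: 1 valid match — {0↦3, 1↦4, 2↦1, 3↦2}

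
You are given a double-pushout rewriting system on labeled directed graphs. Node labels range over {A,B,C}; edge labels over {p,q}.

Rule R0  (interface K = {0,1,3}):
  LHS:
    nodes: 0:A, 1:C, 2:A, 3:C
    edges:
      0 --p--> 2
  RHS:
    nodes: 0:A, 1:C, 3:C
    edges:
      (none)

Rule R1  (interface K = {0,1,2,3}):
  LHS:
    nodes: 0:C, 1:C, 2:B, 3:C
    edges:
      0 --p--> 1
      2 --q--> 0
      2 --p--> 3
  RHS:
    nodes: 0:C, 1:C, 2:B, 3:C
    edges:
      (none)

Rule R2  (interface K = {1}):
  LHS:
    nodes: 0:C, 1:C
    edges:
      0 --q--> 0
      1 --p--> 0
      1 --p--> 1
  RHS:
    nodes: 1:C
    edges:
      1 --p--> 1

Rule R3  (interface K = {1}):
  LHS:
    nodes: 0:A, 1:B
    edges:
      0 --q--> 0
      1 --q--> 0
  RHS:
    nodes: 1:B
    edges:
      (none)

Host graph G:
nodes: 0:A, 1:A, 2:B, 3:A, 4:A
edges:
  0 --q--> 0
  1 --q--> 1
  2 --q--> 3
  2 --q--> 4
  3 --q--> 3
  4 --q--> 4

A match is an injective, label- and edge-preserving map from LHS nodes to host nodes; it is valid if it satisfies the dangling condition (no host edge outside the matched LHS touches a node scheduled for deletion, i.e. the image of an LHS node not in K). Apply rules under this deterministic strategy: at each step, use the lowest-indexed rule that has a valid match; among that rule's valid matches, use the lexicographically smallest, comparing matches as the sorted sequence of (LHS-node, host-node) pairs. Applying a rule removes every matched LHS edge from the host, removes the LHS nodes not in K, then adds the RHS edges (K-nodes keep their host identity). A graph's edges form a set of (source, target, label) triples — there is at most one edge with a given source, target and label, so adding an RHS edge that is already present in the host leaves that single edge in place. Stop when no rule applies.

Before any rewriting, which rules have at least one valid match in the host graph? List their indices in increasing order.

R0: no valid match — LHS pattern not found
R1: no valid match — LHS pattern not found
R2: no valid match — LHS pattern not found
R3: 2 valid matches — {0↦3, 1↦2}, {0↦4, 1↦2}

Answer: [R3]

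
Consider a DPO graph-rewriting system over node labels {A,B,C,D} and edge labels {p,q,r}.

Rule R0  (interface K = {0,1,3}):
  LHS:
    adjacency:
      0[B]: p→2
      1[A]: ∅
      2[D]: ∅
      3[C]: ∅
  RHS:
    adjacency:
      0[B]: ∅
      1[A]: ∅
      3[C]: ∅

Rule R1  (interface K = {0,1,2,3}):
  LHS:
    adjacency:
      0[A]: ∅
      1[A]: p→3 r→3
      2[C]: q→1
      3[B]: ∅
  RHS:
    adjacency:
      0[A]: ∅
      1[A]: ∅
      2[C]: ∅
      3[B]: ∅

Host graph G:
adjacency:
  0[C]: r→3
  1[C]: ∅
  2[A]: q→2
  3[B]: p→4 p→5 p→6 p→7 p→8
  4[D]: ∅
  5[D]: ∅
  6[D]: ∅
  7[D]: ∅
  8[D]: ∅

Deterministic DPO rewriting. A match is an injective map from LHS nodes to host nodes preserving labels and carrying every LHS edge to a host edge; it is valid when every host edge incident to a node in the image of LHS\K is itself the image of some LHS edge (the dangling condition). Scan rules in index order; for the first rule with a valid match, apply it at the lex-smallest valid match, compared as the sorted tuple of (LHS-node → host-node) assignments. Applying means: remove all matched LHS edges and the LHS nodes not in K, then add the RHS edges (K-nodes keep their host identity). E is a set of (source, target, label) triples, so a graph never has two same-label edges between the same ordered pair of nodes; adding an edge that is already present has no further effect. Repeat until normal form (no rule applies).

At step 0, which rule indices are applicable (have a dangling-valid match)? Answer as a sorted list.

Answer: [R0]

Steps:
R0: 10 valid matches — {0↦3, 1↦2, 2↦4, 3↦0}, {0↦3, 1↦2, 2↦4, 3↦1}, {0↦3, 1↦2, 2↦5, 3↦0} (+7 more)
R1: no valid match — LHS pattern not found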